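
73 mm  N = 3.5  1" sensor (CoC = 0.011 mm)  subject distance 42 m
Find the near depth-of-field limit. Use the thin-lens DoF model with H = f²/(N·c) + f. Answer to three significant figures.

32.2 m

Hyperfocal distance H = f²/(N·c) + f = 73²/(3.5 × 0.011) + 73 = 5329/0.0385 + 73 ≈ 138488.6 mm ≈ 138.5 m.
Near limit Dn = s·(H − f)/(H + s − 2f) = 42000 × (138488.6 − 73) / (138488.6 + 42000 − 2 × 73) = 42000 × 138415.6 / 180342.6 ≈ 32236 mm ≈ 32.2 m.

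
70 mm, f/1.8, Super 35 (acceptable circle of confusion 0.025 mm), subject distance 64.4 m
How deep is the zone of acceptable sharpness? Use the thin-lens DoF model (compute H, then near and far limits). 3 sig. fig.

117 m

Hyperfocal distance H = f²/(N·c) + f = 70²/(1.8 × 0.025) + 70 = 4900/0.045 + 70 ≈ 108958.9 mm ≈ 109.0 m.
Near limit Dn = s·(H − f)/(H + s − 2f) = 64400 × (108958.9 − 70) / (108958.9 + 64400 − 2 × 70) = 64400 × 108888.9 / 173218.9 ≈ 40483 mm.
Far limit Df = s·(H − f)/(H − s) = 64400 × (108958.9 − 70) / (108958.9 − 64400) = 64400 × 108888.9 / 44558.9 ≈ 157375 mm.
Depth of field = Df − Dn = 157375 − 40483 ≈ 116892 mm ≈ 117 m.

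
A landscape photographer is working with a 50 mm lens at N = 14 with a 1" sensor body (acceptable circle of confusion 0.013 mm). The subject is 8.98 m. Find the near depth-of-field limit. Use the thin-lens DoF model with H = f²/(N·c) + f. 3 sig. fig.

Hyperfocal distance H = f²/(N·c) + f = 50²/(14 × 0.013) + 50 = 2500/0.182 + 50 ≈ 13786.3 mm ≈ 13.79 m.
Near limit Dn = s·(H − f)/(H + s − 2f) = 8980 × (13786.3 − 50) / (13786.3 + 8980 − 2 × 50) = 8980 × 13736.3 / 22666.3 ≈ 5442.1 mm ≈ 5.44 m.

5.44 m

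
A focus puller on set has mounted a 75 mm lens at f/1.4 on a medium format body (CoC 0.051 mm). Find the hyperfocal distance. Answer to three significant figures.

Hyperfocal distance H = f²/(N·c) + f = 75²/(1.4 × 0.051) + 75 = 5625/0.0714 + 75 ≈ 78856.5 mm ≈ 78.9 m.

78.9 m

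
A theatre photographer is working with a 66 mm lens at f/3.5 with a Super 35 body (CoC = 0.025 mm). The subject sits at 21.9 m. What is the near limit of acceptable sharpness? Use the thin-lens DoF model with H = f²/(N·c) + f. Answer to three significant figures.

Hyperfocal distance H = f²/(N·c) + f = 66²/(3.5 × 0.025) + 66 = 4356/0.0875 + 66 ≈ 49848.9 mm ≈ 49.85 m.
Near limit Dn = s·(H − f)/(H + s − 2f) = 21900 × (49848.9 − 66) / (49848.9 + 21900 − 2 × 66) = 21900 × 49782.9 / 71616.9 ≈ 15223 mm ≈ 15.2 m.

15.2 m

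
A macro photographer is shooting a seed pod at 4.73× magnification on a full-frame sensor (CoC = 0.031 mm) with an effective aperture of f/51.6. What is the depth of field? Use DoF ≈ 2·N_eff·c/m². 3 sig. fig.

0.143 mm

At magnification m, DoF ≈ 2·N_eff·c/m² = 2 × 51.6 × 0.031 / 4.73² = 3.199 / 22.37 ≈ 0.143 mm.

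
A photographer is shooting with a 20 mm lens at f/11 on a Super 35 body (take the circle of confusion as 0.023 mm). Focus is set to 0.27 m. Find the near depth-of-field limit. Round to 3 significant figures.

Hyperfocal distance H = f²/(N·c) + f = 20²/(11 × 0.023) + 20 = 400/0.253 + 20 ≈ 1601.0 mm ≈ 1.601 m.
Near limit Dn = s·(H − f)/(H + s − 2f) = 270 × (1601.0 − 20) / (1601.0 + 270 − 2 × 20) = 270 × 1581.0 / 1831.0 ≈ 233.14 mm.

233 mm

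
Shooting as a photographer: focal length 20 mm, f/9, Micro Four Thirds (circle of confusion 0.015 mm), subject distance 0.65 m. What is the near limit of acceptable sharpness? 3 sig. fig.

Hyperfocal distance H = f²/(N·c) + f = 20²/(9 × 0.015) + 20 = 400/0.135 + 20 ≈ 2983.0 mm ≈ 2.983 m.
Near limit Dn = s·(H − f)/(H + s − 2f) = 650 × (2983.0 − 20) / (2983.0 + 650 − 2 × 20) = 650 × 2963.0 / 3593.0 ≈ 536.03 mm ≈ 0.536 m.

0.536 m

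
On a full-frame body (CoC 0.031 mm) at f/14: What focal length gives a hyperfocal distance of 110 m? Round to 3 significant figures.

From H = f²/(N·c) + f, with f ≪ H: f ≈ √(H·N·c) = √(110000 × 14 × 0.031) = √47740 ≈ 218.5 mm.
Exact: f² + N·c·f − N·c·H = 0 ⇒ f = (−N·c + √((N·c)² + 4·N·c·H))/2 = (−0.434 + √190960)/2 ≈ 218.28 mm ≈ 218 mm.

218 mm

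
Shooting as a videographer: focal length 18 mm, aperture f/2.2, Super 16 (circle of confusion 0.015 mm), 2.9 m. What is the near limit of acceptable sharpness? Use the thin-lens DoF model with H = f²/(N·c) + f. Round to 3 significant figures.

Hyperfocal distance H = f²/(N·c) + f = 18²/(2.2 × 0.015) + 18 = 324/0.033 + 18 ≈ 9836.2 mm ≈ 9.836 m.
Near limit Dn = s·(H − f)/(H + s − 2f) = 2900 × (9836.2 − 18) / (9836.2 + 2900 − 2 × 18) = 2900 × 9818.2 / 12700.2 ≈ 2241.9 mm ≈ 2.24 m.

2.24 m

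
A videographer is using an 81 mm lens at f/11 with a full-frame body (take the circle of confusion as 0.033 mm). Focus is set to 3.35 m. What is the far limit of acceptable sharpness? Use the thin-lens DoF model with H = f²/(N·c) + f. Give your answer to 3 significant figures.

4.09 m

Hyperfocal distance H = f²/(N·c) + f = 81²/(11 × 0.033) + 81 = 6561/0.363 + 81 ≈ 18155.4 mm ≈ 18.16 m.
Far limit Df = s·(H − f)/(H − s) = 3350 × (18155.4 − 81) / (18155.4 − 3350) = 3350 × 18074.4 / 14805.4 ≈ 4089.7 mm ≈ 4.09 m.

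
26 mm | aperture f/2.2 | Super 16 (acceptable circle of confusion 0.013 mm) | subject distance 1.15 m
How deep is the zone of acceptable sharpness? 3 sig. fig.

Hyperfocal distance H = f²/(N·c) + f = 26²/(2.2 × 0.013) + 26 = 676/0.0286 + 26 ≈ 23662.4 mm ≈ 23.66 m.
Near limit Dn = s·(H − f)/(H + s − 2f) = 1150 × (23662.4 − 26) / (23662.4 + 1150 − 2 × 26) = 1150 × 23636.4 / 24760.4 ≈ 1097.80 mm.
Far limit Df = s·(H − f)/(H − s) = 1150 × (23662.4 − 26) / (23662.4 − 1150) = 1150 × 23636.4 / 22512.4 ≈ 1207.42 mm.
Depth of field = Df − Dn = 1207.42 − 1097.80 ≈ 109.62 mm.

110 mm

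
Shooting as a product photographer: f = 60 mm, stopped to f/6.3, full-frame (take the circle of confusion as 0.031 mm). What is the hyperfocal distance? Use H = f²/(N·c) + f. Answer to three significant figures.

Hyperfocal distance H = f²/(N·c) + f = 60²/(6.3 × 0.031) + 60 = 3600/0.1953 + 60 ≈ 18493.2 mm ≈ 18.5 m.

18.5 m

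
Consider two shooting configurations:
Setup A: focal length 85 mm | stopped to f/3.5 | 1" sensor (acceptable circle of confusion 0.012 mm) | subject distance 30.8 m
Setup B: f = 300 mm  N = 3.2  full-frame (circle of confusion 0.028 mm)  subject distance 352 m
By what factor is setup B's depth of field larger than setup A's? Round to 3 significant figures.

Setup A: H = 85²/(3.5×0.012) + 85 ≈ 172108.8 mm; DoF = Df − Dn = 37495 − 26134 ≈ 11361 mm.
Setup B: H = 300²/(3.2×0.028) + 300 ≈ 1004764.3 mm; DoF = Df − Dn = 541653 − 260714 ≈ 280939 mm.
Ratio = 280939 / 11361 ≈ 24.7.

24.7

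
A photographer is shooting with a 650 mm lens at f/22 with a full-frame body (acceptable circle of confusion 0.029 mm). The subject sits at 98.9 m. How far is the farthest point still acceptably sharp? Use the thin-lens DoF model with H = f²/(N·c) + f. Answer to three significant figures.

Hyperfocal distance H = f²/(N·c) + f = 650²/(22 × 0.029) + 650 = 422500/0.638 + 650 ≈ 662875.7 mm ≈ 662.9 m.
Far limit Df = s·(H − f)/(H − s) = 98900 × (662875.7 − 650) / (662875.7 − 98900) = 98900 × 662225.7 / 563975.7 ≈ 116129 mm ≈ 116 m.

116 m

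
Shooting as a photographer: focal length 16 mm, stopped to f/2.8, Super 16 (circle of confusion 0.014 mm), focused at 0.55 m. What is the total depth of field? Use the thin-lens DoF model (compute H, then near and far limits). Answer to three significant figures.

Hyperfocal distance H = f²/(N·c) + f = 16²/(2.8 × 0.014) + 16 = 256/0.0392 + 16 ≈ 6546.6 mm ≈ 6.547 m.
Near limit Dn = s·(H − f)/(H + s − 2f) = 550 × (6546.6 − 16) / (6546.6 + 550 − 2 × 16) = 550 × 6530.6 / 7064.6 ≈ 508.427 mm.
Far limit Df = s·(H − f)/(H − s) = 550 × (6546.6 − 16) / (6546.6 − 550) = 550 × 6530.6 / 5996.6 ≈ 598.978 mm.
Depth of field = Df − Dn = 598.978 − 508.427 ≈ 90.551 mm.

90.6 mm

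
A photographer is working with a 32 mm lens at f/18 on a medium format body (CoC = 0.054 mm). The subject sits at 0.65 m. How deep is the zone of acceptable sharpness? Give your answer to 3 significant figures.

Hyperfocal distance H = f²/(N·c) + f = 32²/(18 × 0.054) + 32 = 1024/0.972 + 32 ≈ 1085.5 mm ≈ 1.085 m.
Near limit Dn = s·(H − f)/(H + s − 2f) = 650 × (1085.5 − 32) / (1085.5 + 650 − 2 × 32) = 650 × 1053.5 / 1671.5 ≈ 409.7 mm.
Far limit Df = s·(H − f)/(H − s) = 650 × (1085.5 − 32) / (1085.5 − 650) = 650 × 1053.5 / 435.5 ≈ 1572.4 mm.
Depth of field = Df − Dn = 1572.4 − 409.7 ≈ 1162.7 mm ≈ 1.16 m.

1.16 m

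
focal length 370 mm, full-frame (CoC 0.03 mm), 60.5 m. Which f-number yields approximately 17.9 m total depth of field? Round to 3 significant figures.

f/11

Write h = H − f = f²/(N·c). The thin-lens limits are Dn = s·h/(h + (s−f)) and Df = s·h/(h − (s−f)), so DoF = Df − Dn = 2·s·(s−f)·h / (h² − (s−f)²).
That is a quadratic in h: DoF·h² − 2·s·(s−f)·h − DoF·(s−f)² = 0 ⇒ h = (s−f)·(s + √(s² + DoF²)) / DoF = 60130 × (60500 + √(60500² + 17900²)) / 17900 = 60130 × (60500 + 63092.5) / 17900 ≈ 415174 mm.
Then N = f²/(c·h) = 370² / (0.03 × 415174) = 136900 / 12455 ≈ 11.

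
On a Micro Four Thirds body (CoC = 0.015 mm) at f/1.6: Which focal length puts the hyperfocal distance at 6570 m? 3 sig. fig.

397 mm

From H = f²/(N·c) + f, with f ≪ H: f ≈ √(H·N·c) = √(6570000 × 1.6 × 0.015) = √157680 ≈ 397.1 mm.
The +f correction barely moves this — solving exactly, f² + N·c·f − N·c·H = 0 ⇒ f = (−N·c + √((N·c)² + 4·N·c·H))/2 = (−0.024 + √630720)/2 ≈ 397.08 mm, so f ≈ 397 mm.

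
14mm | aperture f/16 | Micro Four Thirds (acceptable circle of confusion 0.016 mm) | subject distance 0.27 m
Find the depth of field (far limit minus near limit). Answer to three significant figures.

Hyperfocal distance H = f²/(N·c) + f = 14²/(16 × 0.016) + 14 = 196/0.256 + 14 ≈ 779.6 mm ≈ 0.780 m.
Near limit Dn = s·(H − f)/(H + s − 2f) = 270 × (779.6 − 14) / (779.6 + 270 − 2 × 14) = 270 × 765.6 / 1021.6 ≈ 202.34 mm.
Far limit Df = s·(H − f)/(H − s) = 270 × (779.6 − 14) / (779.6 − 270) = 270 × 765.6 / 509.6 ≈ 405.63 mm.
Depth of field = Df − Dn = 405.63 − 202.34 ≈ 203.29 mm.

203 mm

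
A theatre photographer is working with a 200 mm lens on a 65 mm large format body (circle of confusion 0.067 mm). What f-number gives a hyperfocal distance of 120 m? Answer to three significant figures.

Rearrange H = f²/(N·c) + f for N: N = f² / ((H − f)·c).
N = 200² / ((120000 − 200) × 0.067) = 40000 / 8027 ≈ 4.98.

f/4.98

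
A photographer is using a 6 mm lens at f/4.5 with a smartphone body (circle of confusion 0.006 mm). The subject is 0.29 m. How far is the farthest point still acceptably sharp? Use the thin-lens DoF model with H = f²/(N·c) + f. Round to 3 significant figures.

368 mm

Hyperfocal distance H = f²/(N·c) + f = 6²/(4.5 × 0.006) + 6 = 36/0.027 + 6 ≈ 1339.3 mm ≈ 1.339 m.
Far limit Df = s·(H − f)/(H − s) = 290 × (1339.3 − 6) / (1339.3 − 290) = 290 × 1333.3 / 1049.3 ≈ 368.49 mm.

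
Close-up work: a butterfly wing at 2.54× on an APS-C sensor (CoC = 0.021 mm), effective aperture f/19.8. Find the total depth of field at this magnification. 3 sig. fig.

0.129 mm

At magnification m, DoF ≈ 2·N_eff·c/m² = 2 × 19.8 × 0.021 / 2.54² = 0.8316 / 6.452 ≈ 0.129 mm.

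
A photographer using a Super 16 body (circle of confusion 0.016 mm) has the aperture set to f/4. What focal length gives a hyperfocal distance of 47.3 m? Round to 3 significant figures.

55.0 mm

From H = f²/(N·c) + f, with f ≪ H: f ≈ √(H·N·c) = √(47300 × 4 × 0.016) = √3027.2 ≈ 55.02 mm.
The +f correction barely moves this — solving exactly, f² + N·c·f − N·c·H = 0 ⇒ f = (−N·c + √((N·c)² + 4·N·c·H))/2 = (−0.064 + √12109)/2 ≈ 54.988 mm, so f ≈ 55.0 mm.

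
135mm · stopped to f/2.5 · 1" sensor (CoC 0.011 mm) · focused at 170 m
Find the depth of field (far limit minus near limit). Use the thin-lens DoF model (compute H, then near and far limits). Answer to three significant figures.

Hyperfocal distance H = f²/(N·c) + f = 135²/(2.5 × 0.011) + 135 = 18225/0.0275 + 135 ≈ 662862.3 mm ≈ 662.9 m.
Near limit Dn = s·(H − f)/(H + s − 2f) = 170000 × (662862.3 − 135) / (662862.3 + 170000 − 2 × 135) = 170000 × 662727.3 / 832592.3 ≈ 135317 mm.
Far limit Df = s·(H − f)/(H − s) = 170000 × (662862.3 − 135) / (662862.3 − 170000) = 170000 × 662727.3 / 492862.3 ≈ 228591 mm.
Depth of field = Df − Dn = 228591 − 135317 ≈ 93274 mm ≈ 93.3 m.

93.3 m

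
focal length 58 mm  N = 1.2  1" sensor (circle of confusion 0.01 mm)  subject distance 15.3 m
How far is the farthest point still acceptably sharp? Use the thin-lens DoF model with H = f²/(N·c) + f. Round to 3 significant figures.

16.2 m

Hyperfocal distance H = f²/(N·c) + f = 58²/(1.2 × 0.01) + 58 = 3364/0.012 + 58 ≈ 280391.3 mm ≈ 280.4 m.
Far limit Df = s·(H − f)/(H − s) = 15300 × (280391.3 − 58) / (280391.3 − 15300) = 15300 × 280333.3 / 265091.3 ≈ 16180 mm ≈ 16.2 m.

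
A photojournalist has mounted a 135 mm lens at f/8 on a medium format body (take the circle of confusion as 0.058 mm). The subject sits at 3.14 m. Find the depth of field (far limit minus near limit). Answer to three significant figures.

483 mm

Hyperfocal distance H = f²/(N·c) + f = 135²/(8 × 0.058) + 135 = 18225/0.464 + 135 ≈ 39413.0 mm ≈ 39.41 m.
Near limit Dn = s·(H − f)/(H + s − 2f) = 3140 × (39413.0 − 135) / (39413.0 + 3140 − 2 × 135) = 3140 × 39278.0 / 42283.0 ≈ 2916.84 mm.
Far limit Df = s·(H − f)/(H − s) = 3140 × (39413.0 − 135) / (39413.0 − 3140) = 3140 × 39278.0 / 36273.0 ≈ 3400.13 mm.
Depth of field = Df − Dn = 3400.13 − 2916.84 ≈ 483.29 mm.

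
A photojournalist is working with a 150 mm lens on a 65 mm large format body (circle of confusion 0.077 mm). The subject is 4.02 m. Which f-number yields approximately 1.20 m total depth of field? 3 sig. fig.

f/11

Write h = H − f = f²/(N·c). The thin-lens limits are Dn = s·h/(h + (s−f)) and Df = s·h/(h − (s−f)), so DoF = Df − Dn = 2·s·(s−f)·h / (h² − (s−f)²).
That is a quadratic in h: DoF·h² − 2·s·(s−f)·h − DoF·(s−f)² = 0 ⇒ h = (s−f)·(s + √(s² + DoF²)) / DoF = 3870 × (4020 + √(4020² + 1200²)) / 1200 = 3870 × (4020 + 4195.28) / 1200 ≈ 26494 mm.
Then N = f²/(c·h) = 150² / (0.077 × 26494) = 22500 / 2040.1 ≈ 11.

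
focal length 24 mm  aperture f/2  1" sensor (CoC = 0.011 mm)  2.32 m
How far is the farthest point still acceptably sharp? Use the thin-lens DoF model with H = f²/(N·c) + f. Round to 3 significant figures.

2.54 m

Hyperfocal distance H = f²/(N·c) + f = 24²/(2 × 0.011) + 24 = 576/0.022 + 24 ≈ 26205.8 mm ≈ 26.21 m.
Far limit Df = s·(H − f)/(H − s) = 2320 × (26205.8 − 24) / (26205.8 − 2320) = 2320 × 26181.8 / 23885.8 ≈ 2543.0 mm ≈ 2.54 m.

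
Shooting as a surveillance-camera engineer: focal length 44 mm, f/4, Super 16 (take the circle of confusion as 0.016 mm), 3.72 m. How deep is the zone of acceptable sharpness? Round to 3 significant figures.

Hyperfocal distance H = f²/(N·c) + f = 44²/(4 × 0.016) + 44 = 1936/0.064 + 44 ≈ 30294.0 mm ≈ 30.29 m.
Near limit Dn = s·(H − f)/(H + s − 2f) = 3720 × (30294.0 − 44) / (30294.0 + 3720 − 2 × 44) = 3720 × 30250.0 / 33926.0 ≈ 3316.93 mm.
Far limit Df = s·(H − f)/(H − s) = 3720 × (30294.0 − 44) / (30294.0 − 3720) = 3720 × 30250.0 / 26574.0 ≈ 4234.59 mm.
Depth of field = Df − Dn = 4234.59 − 3316.93 ≈ 917.66 mm ≈ 0.918 m.

0.918 m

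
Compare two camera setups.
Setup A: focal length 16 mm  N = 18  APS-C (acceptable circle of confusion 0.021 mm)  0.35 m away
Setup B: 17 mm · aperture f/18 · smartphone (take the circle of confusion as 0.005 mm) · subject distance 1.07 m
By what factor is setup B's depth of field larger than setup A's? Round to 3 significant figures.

1.72

Setup A: H = 16²/(18×0.021) + 16 ≈ 693.2 mm; DoF = Df − Dn = 690.57 − 234.40 ≈ 456.17 mm.
Setup B: H = 17²/(18×0.005) + 17 ≈ 3228.1 mm; DoF = Df − Dn = 1592.08 − 805.77 ≈ 786.31 mm.
Ratio = 786.31 / 456.17 ≈ 1.72.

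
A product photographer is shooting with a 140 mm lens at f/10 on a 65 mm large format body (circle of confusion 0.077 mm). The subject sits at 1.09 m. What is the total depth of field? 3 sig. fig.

81.5 mm

Hyperfocal distance H = f²/(N·c) + f = 140²/(10 × 0.077) + 140 = 19600/0.77 + 140 ≈ 25594.5 mm ≈ 25.59 m.
Near limit Dn = s·(H − f)/(H + s − 2f) = 1090 × (25594.5 − 140) / (25594.5 + 1090 − 2 × 140) = 1090 × 25454.5 / 26404.5 ≈ 1050.783 mm.
Far limit Df = s·(H − f)/(H − s) = 1090 × (25594.5 − 140) / (25594.5 − 1090) = 1090 × 25454.5 / 24504.5 ≈ 1132.257 mm.
Depth of field = Df − Dn = 1132.257 − 1050.783 ≈ 81.474 mm.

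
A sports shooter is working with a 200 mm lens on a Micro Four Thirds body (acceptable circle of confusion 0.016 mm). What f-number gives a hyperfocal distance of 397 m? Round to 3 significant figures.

f/6.30

Rearrange H = f²/(N·c) + f for N: N = f² / ((H − f)·c).
N = 200² / ((397000 − 200) × 0.016) = 40000 / 6349 ≈ 6.30.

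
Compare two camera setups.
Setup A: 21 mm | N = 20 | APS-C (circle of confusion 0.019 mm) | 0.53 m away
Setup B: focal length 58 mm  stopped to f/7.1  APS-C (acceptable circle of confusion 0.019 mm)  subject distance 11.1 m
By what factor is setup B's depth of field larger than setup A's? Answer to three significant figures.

21.2

Setup A: H = 21²/(20×0.019) + 21 ≈ 1181.5 mm; DoF = Df − Dn = 944.06 − 368.42 ≈ 575.64 mm.
Setup B: H = 58²/(7.1×0.019) + 58 ≈ 24995.0 mm; DoF = Df − Dn = 19921 − 7693 ≈ 12228 mm.
Ratio = 12228 / 575.64 ≈ 21.2.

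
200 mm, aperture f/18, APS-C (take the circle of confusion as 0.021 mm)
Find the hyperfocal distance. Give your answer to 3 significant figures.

106 m

Hyperfocal distance H = f²/(N·c) + f = 200²/(18 × 0.021) + 200 = 40000/0.378 + 200 ≈ 106020.1 mm ≈ 106 m.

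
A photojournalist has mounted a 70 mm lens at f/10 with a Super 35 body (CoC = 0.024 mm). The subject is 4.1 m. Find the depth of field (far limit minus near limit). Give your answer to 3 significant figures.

Hyperfocal distance H = f²/(N·c) + f = 70²/(10 × 0.024) + 70 = 4900/0.24 + 70 ≈ 20486.7 mm ≈ 20.49 m.
Near limit Dn = s·(H − f)/(H + s − 2f) = 4100 × (20486.7 − 70) / (20486.7 + 4100 − 2 × 70) = 4100 × 20416.7 / 24446.7 ≈ 3424.1 mm.
Far limit Df = s·(H − f)/(H − s) = 4100 × (20486.7 − 70) / (20486.7 − 4100) = 4100 × 20416.7 / 16386.7 ≈ 5108.3 mm.
Depth of field = Df − Dn = 5108.3 − 3424.1 ≈ 1684.2 mm ≈ 1.68 m.

1.68 m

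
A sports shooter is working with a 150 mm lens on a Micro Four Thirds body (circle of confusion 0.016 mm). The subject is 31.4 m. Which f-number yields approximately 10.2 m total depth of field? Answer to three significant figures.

Write h = H − f = f²/(N·c). The thin-lens limits are Dn = s·h/(h + (s−f)) and Df = s·h/(h − (s−f)), so DoF = Df − Dn = 2·s·(s−f)·h / (h² − (s−f)²).
That is a quadratic in h: DoF·h² − 2·s·(s−f)·h − DoF·(s−f)² = 0 ⇒ h = (s−f)·(s + √(s² + DoF²)) / DoF = 31250 × (31400 + √(31400² + 10200²)) / 10200 = 31250 × (31400 + 33015.1) / 10200 ≈ 197350 mm.
Then N = f²/(c·h) = 150² / (0.016 × 197350) = 22500 / 3157.6 ≈ 7.13.

f/7.13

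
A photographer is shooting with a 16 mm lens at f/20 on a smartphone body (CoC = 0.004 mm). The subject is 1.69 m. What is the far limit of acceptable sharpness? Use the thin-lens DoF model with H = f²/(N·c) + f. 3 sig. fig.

Hyperfocal distance H = f²/(N·c) + f = 16²/(20 × 0.004) + 16 = 256/0.08 + 16 ≈ 3216.0 mm ≈ 3.216 m.
Far limit Df = s·(H − f)/(H − s) = 1690 × (3216.0 − 16) / (3216.0 − 1690) = 1690 × 3200.0 / 1526.0 ≈ 3543.9 mm ≈ 3.54 m.

3.54 m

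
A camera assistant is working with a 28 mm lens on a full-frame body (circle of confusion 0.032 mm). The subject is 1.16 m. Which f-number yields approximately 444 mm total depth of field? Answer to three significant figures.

Write h = H − f = f²/(N·c). The thin-lens limits are Dn = s·h/(h + (s−f)) and Df = s·h/(h − (s−f)), so DoF = Df − Dn = 2·s·(s−f)·h / (h² − (s−f)²).
That is a quadratic in h: DoF·h² − 2·s·(s−f)·h − DoF·(s−f)² = 0 ⇒ h = (s−f)·(s + √(s² + DoF²)) / DoF = 1132 × (1160 + √(1160² + 444²)) / 444 = 1132 × (1160 + 1242.07) / 444 ≈ 6124.2 mm.
Then N = f²/(c·h) = 28² / (0.032 × 6124.2) = 784 / 195.97 ≈ 4.

f/4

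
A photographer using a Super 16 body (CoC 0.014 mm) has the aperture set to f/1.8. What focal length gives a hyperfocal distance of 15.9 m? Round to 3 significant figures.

20.0 mm

From H = f²/(N·c) + f, with f ≪ H: f ≈ √(H·N·c) = √(15900 × 1.8 × 0.014) = √400.68 ≈ 20.02 mm.
The +f correction barely moves this — solving exactly, f² + N·c·f − N·c·H = 0 ⇒ f = (−N·c + √((N·c)² + 4·N·c·H))/2 = (−0.0252 + √1602.7)/2 ≈ 20.004 mm, so f ≈ 20.0 mm.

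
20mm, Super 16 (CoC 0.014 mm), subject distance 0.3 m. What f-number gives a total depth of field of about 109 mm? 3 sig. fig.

f/18

Write h = H − f = f²/(N·c). The thin-lens limits are Dn = s·h/(h + (s−f)) and Df = s·h/(h − (s−f)), so DoF = Df − Dn = 2·s·(s−f)·h / (h² − (s−f)²).
That is a quadratic in h: DoF·h² − 2·s·(s−f)·h − DoF·(s−f)² = 0 ⇒ h = (s−f)·(s + √(s² + DoF²)) / DoF = 280 × (300 + √(300² + 109²)) / 109 = 280 × (300 + 319.188) / 109 ≈ 1590.6 mm.
Then N = f²/(c·h) = 20² / (0.014 × 1590.6) = 400 / 22.268 ≈ 18.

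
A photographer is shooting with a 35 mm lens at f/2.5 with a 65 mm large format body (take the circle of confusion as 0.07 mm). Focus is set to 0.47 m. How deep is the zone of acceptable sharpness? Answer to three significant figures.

58.6 mm

Hyperfocal distance H = f²/(N·c) + f = 35²/(2.5 × 0.07) + 35 = 1225/0.175 + 35 ≈ 7035.0 mm ≈ 7.035 m.
Near limit Dn = s·(H − f)/(H + s − 2f) = 470 × (7035.0 − 35) / (7035.0 + 470 − 2 × 35) = 470 × 7000.0 / 7435.0 ≈ 442.502 mm.
Far limit Df = s·(H − f)/(H − s) = 470 × (7035.0 − 35) / (7035.0 − 470) = 470 × 7000.0 / 6565.0 ≈ 501.142 mm.
Depth of field = Df − Dn = 501.142 − 442.502 ≈ 58.640 mm.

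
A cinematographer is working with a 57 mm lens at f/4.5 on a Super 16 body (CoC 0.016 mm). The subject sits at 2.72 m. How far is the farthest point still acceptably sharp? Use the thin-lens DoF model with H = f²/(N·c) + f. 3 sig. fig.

2.89 m

Hyperfocal distance H = f²/(N·c) + f = 57²/(4.5 × 0.016) + 57 = 3249/0.072 + 57 ≈ 45182.0 mm ≈ 45.18 m.
Far limit Df = s·(H − f)/(H − s) = 2720 × (45182.0 − 57) / (45182.0 − 2720) = 2720 × 45125.0 / 42462.0 ≈ 2890.6 mm ≈ 2.89 m.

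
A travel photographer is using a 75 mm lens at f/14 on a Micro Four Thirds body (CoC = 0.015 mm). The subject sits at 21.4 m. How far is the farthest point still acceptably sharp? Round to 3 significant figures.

105 m

Hyperfocal distance H = f²/(N·c) + f = 75²/(14 × 0.015) + 75 = 5625/0.21 + 75 ≈ 26860.7 mm ≈ 26.86 m.
Far limit Df = s·(H − f)/(H − s) = 21400 × (26860.7 − 75) / (26860.7 − 21400) = 21400 × 26785.7 / 5460.7 ≈ 104971 mm ≈ 105 m.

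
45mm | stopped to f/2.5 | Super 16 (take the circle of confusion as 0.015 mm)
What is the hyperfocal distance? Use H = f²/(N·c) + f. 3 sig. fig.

Hyperfocal distance H = f²/(N·c) + f = 45²/(2.5 × 0.015) + 45 = 2025/0.0375 + 45 ≈ 54045.0 mm ≈ 54.0 m.

54.0 m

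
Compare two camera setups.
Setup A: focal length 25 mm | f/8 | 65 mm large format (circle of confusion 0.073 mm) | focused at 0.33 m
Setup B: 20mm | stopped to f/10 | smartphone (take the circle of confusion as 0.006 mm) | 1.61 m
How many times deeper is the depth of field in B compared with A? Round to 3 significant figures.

Setup A: H = 25²/(8×0.073) + 25 ≈ 1095.2 mm; DoF = Df − Dn = 461.53 − 256.81 ≈ 204.72 mm.
Setup B: H = 20²/(10×0.006) + 20 ≈ 6686.7 mm; DoF = Df − Dn = 2114.25 − 1299.96 ≈ 814.29 mm.
Ratio = 814.29 / 204.72 ≈ 3.98.

3.98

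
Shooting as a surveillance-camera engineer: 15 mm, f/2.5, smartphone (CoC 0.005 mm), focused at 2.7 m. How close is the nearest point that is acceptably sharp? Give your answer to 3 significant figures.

2.35 m

Hyperfocal distance H = f²/(N·c) + f = 15²/(2.5 × 0.005) + 15 = 225/0.0125 + 15 ≈ 18015.0 mm ≈ 18.02 m.
Near limit Dn = s·(H − f)/(H + s − 2f) = 2700 × (18015.0 − 15) / (18015.0 + 2700 − 2 × 15) = 2700 × 18000.0 / 20685.0 ≈ 2349.5 mm ≈ 2.35 m.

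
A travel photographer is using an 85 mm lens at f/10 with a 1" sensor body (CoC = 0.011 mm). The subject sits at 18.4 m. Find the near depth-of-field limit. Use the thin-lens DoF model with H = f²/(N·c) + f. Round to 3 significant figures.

14.4 m

Hyperfocal distance H = f²/(N·c) + f = 85²/(10 × 0.011) + 85 = 7225/0.11 + 85 ≈ 65766.8 mm ≈ 65.77 m.
Near limit Dn = s·(H − f)/(H + s − 2f) = 18400 × (65766.8 − 85) / (65766.8 + 18400 − 2 × 85) = 18400 × 65681.8 / 83996.8 ≈ 14388 mm ≈ 14.4 m.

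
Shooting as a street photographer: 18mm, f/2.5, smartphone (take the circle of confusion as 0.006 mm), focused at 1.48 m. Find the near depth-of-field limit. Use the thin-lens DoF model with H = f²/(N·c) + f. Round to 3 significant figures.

1.39 m

Hyperfocal distance H = f²/(N·c) + f = 18²/(2.5 × 0.006) + 18 = 324/0.015 + 18 ≈ 21618.0 mm ≈ 21.62 m.
Near limit Dn = s·(H − f)/(H + s − 2f) = 1480 × (21618.0 − 18) / (21618.0 + 1480 − 2 × 18) = 1480 × 21600.0 / 23062.0 ≈ 1386.2 mm ≈ 1.39 m.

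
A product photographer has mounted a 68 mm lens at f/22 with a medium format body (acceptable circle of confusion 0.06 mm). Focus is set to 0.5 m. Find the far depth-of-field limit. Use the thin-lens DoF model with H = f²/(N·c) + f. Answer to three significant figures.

Hyperfocal distance H = f²/(N·c) + f = 68²/(22 × 0.06) + 68 = 4624/1.32 + 68 ≈ 3571.0 mm ≈ 3.571 m.
Far limit Df = s·(H − f)/(H − s) = 500 × (3571.0 − 68) / (3571.0 − 500) = 500 × 3503.0 / 3071.0 ≈ 570.33 mm ≈ 0.570 m.

0.570 m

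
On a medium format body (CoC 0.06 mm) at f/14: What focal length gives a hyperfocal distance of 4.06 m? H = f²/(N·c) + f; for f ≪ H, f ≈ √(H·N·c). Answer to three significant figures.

From H = f²/(N·c) + f, with f ≪ H: f ≈ √(H·N·c) = √(4060 × 14 × 0.06) = √3410.4 ≈ 58.40 mm.
Exact: f² + N·c·f − N·c·H = 0 ⇒ f = (−N·c + √((N·c)² + 4·N·c·H))/2 = (−0.84 + √13642)/2 ≈ 57.980 mm ≈ 58.0 mm.

58.0 mm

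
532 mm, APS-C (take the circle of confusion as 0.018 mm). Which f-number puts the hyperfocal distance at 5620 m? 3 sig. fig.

Rearrange H = f²/(N·c) + f for N: N = f² / ((H − f)·c).
N = 532² / ((5620000 − 532) × 0.018) = 283024 / 101150 ≈ 2.80.

f/2.80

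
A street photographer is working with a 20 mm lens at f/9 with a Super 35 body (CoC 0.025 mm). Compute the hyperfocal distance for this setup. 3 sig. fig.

1.80 m

Hyperfocal distance H = f²/(N·c) + f = 20²/(9 × 0.025) + 20 = 400/0.225 + 20 ≈ 1797.8 mm ≈ 1.80 m.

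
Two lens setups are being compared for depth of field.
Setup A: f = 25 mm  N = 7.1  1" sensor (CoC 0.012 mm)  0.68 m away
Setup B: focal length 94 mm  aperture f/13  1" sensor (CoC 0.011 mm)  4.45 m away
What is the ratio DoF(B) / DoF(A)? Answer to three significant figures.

Setup A: H = 25²/(7.1×0.012) + 25 ≈ 7360.7 mm; DoF = Df − Dn = 746.67 − 624.26 ≈ 122.41 mm.
Setup B: H = 94²/(13×0.011) + 94 ≈ 61884.2 mm; DoF = Df − Dn = 4787.50 − 4156.95 ≈ 630.55 mm.
Ratio = 630.55 / 122.41 ≈ 5.15.

5.15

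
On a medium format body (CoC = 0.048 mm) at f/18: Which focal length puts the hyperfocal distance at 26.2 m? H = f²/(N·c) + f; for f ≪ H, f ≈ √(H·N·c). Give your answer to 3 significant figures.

150 mm

From H = f²/(N·c) + f, with f ≪ H: f ≈ √(H·N·c) = √(26200 × 18 × 0.048) = √22637 ≈ 150.5 mm.
Exact: f² + N·c·f − N·c·H = 0 ⇒ f = (−N·c + √((N·c)² + 4·N·c·H))/2 = (−0.864 + √90548)/2 ≈ 150.02 mm ≈ 150 mm.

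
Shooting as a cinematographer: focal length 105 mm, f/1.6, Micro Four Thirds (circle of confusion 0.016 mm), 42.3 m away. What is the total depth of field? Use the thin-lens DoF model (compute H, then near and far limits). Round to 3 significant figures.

8.37 m

Hyperfocal distance H = f²/(N·c) + f = 105²/(1.6 × 0.016) + 105 = 11025/0.0256 + 105 ≈ 430769.1 mm ≈ 430.8 m.
Near limit Dn = s·(H − f)/(H + s − 2f) = 42300 × (430769.1 − 105) / (430769.1 + 42300 − 2 × 105) = 42300 × 430664.1 / 472859.1 ≈ 38525.4 mm.
Far limit Df = s·(H − f)/(H − s) = 42300 × (430769.1 − 105) / (430769.1 − 42300) = 42300 × 430664.1 / 388469.1 ≈ 46894.6 mm.
Depth of field = Df − Dn = 46894.6 − 38525.4 ≈ 8369.2 mm ≈ 8.37 m.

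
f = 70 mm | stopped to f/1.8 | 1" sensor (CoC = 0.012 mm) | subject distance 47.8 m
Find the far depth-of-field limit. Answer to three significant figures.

Hyperfocal distance H = f²/(N·c) + f = 70²/(1.8 × 0.012) + 70 = 4900/0.0216 + 70 ≈ 226921.9 mm ≈ 226.9 m.
Far limit Df = s·(H − f)/(H − s) = 47800 × (226921.9 − 70) / (226921.9 − 47800) = 47800 × 226851.9 / 179121.9 ≈ 60537 mm ≈ 60.5 m.

60.5 m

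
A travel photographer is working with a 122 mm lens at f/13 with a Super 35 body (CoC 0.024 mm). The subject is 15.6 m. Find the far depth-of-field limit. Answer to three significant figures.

Hyperfocal distance H = f²/(N·c) + f = 122²/(13 × 0.024) + 122 = 14884/0.312 + 122 ≈ 47827.1 mm ≈ 47.83 m.
Far limit Df = s·(H − f)/(H − s) = 15600 × (47827.1 − 122) / (47827.1 − 15600) = 15600 × 47705.1 / 32227.1 ≈ 23092 mm ≈ 23.1 m.

23.1 m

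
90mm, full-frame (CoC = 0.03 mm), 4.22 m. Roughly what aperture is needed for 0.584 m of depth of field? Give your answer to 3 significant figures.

f/4.50

Write h = H − f = f²/(N·c). The thin-lens limits are Dn = s·h/(h + (s−f)) and Df = s·h/(h − (s−f)), so DoF = Df − Dn = 2·s·(s−f)·h / (h² − (s−f)²).
That is a quadratic in h: DoF·h² − 2·s·(s−f)·h − DoF·(s−f)² = 0 ⇒ h = (s−f)·(s + √(s² + DoF²)) / DoF = 4130 × (4220 + √(4220² + 584²)) / 584 = 4130 × (4220 + 4260.22) / 584 ≈ 59971 mm.
Then N = f²/(c·h) = 90² / (0.03 × 59971) = 8100 / 1799.1 ≈ 4.50.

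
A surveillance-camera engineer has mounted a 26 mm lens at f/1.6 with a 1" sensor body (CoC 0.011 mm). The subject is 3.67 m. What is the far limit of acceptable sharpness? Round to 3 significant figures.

4.05 m

Hyperfocal distance H = f²/(N·c) + f = 26²/(1.6 × 0.011) + 26 = 676/0.0176 + 26 ≈ 38435.1 mm ≈ 38.44 m.
Far limit Df = s·(H − f)/(H − s) = 3670 × (38435.1 − 26) / (38435.1 − 3670) = 3670 × 38409.1 / 34765.1 ≈ 4054.7 mm ≈ 4.05 m.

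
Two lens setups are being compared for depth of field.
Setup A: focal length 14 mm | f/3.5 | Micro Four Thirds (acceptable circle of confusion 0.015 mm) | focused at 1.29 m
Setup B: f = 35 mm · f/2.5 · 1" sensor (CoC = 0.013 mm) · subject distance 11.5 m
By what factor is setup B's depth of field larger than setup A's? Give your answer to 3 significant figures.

Setup A: H = 14²/(3.5×0.015) + 14 ≈ 3747.3 mm; DoF = Df − Dn = 1959.85 − 961.41 ≈ 998.44 mm.
Setup B: H = 35²/(2.5×0.013) + 35 ≈ 37727.3 mm; DoF = Df − Dn = 16527.1 − 8817.8 ≈ 7709.3 mm.
Ratio = 7709.3 / 998.44 ≈ 7.72.

7.72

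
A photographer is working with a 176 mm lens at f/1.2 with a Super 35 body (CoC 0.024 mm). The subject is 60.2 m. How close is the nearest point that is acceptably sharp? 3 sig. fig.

Hyperfocal distance H = f²/(N·c) + f = 176²/(1.2 × 0.024) + 176 = 30976/0.0288 + 176 ≈ 1075731.6 mm ≈ 1076 m.
Near limit Dn = s·(H − f)/(H + s − 2f) = 60200 × (1075731.6 − 176) / (1075731.6 + 60200 − 2 × 176) = 60200 × 1075555.6 / 1135579.6 ≈ 57018 mm ≈ 57.0 m.

57.0 m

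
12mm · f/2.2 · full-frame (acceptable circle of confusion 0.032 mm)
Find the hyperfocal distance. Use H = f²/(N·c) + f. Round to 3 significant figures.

2.06 m

Hyperfocal distance H = f²/(N·c) + f = 12²/(2.2 × 0.032) + 12 = 144/0.0704 + 12 ≈ 2057.5 mm ≈ 2.06 m.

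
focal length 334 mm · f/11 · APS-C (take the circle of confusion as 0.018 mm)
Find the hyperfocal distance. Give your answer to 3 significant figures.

564 m

Hyperfocal distance H = f²/(N·c) + f = 334²/(11 × 0.018) + 334 = 111556/0.198 + 334 ≈ 563748.1 mm ≈ 564 m.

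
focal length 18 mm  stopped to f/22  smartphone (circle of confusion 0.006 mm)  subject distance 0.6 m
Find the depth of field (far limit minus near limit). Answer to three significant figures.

301 mm

Hyperfocal distance H = f²/(N·c) + f = 18²/(22 × 0.006) + 18 = 324/0.132 + 18 ≈ 2472.5 mm ≈ 2.473 m.
Near limit Dn = s·(H − f)/(H + s − 2f) = 600 × (2472.5 − 18) / (2472.5 + 600 − 2 × 18) = 600 × 2454.5 / 3036.5 ≈ 485.00 mm.
Far limit Df = s·(H − f)/(H − s) = 600 × (2472.5 − 18) / (2472.5 − 600) = 600 × 2454.5 / 1872.5 ≈ 786.48 mm.
Depth of field = Df − Dn = 786.48 − 485.00 ≈ 301.48 mm.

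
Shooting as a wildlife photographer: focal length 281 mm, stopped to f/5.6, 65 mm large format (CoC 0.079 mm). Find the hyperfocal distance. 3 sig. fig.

179 m

Hyperfocal distance H = f²/(N·c) + f = 281²/(5.6 × 0.079) + 281 = 78961/0.4424 + 281 ≈ 178764.3 mm ≈ 179 m.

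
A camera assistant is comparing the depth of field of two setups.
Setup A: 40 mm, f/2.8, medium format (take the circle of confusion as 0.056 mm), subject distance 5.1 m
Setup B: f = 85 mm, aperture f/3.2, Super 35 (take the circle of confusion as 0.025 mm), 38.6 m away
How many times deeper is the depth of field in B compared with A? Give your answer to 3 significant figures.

Setup A: H = 40²/(2.8×0.056) + 40 ≈ 10244.1 mm; DoF = Df − Dn = 10116.6 − 3409.4 ≈ 6707.2 mm.
Setup B: H = 85²/(3.2×0.025) + 85 ≈ 90397.5 mm; DoF = Df − Dn = 67302 − 27060 ≈ 40242 mm.
Ratio = 40242 / 6707.2 ≈ 6.00.

6.00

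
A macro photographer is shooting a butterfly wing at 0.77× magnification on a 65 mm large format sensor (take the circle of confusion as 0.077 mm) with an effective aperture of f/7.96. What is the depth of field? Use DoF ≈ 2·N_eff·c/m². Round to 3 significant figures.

2.07 mm

At magnification m, DoF ≈ 2·N_eff·c/m² = 2 × 7.96 × 0.077 / 0.77² = 1.226 / 0.5929 ≈ 2.07 mm.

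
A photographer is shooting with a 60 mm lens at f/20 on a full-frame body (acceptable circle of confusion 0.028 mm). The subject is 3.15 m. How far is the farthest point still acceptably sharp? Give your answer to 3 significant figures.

6.07 m

Hyperfocal distance H = f²/(N·c) + f = 60²/(20 × 0.028) + 60 = 3600/0.56 + 60 ≈ 6488.6 mm ≈ 6.489 m.
Far limit Df = s·(H − f)/(H − s) = 3150 × (6488.6 − 60) / (6488.6 − 3150) = 3150 × 6428.6 / 3338.6 ≈ 6065.5 mm ≈ 6.07 m.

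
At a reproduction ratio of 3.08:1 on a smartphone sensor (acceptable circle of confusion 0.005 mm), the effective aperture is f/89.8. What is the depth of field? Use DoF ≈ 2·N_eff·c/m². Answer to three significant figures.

0.0947 mm

At magnification m, DoF ≈ 2·N_eff·c/m² = 2 × 89.8 × 0.005 / 3.08² = 0.898 / 9.486 ≈ 0.0947 mm.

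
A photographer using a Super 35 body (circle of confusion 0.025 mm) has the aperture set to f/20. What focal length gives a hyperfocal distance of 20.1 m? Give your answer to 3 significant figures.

100 mm

From H = f²/(N·c) + f, with f ≪ H: f ≈ √(H·N·c) = √(20100 × 20 × 0.025) = √10050 ≈ 100.2 mm.
The +f correction barely moves this — solving exactly, f² + N·c·f − N·c·H = 0 ⇒ f = (−N·c + √((N·c)² + 4·N·c·H))/2 = (−0.5 + √40200)/2 ≈ 100.00 mm, so f ≈ 100 mm.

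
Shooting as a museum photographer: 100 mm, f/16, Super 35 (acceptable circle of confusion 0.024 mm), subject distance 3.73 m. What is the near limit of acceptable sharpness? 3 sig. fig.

Hyperfocal distance H = f²/(N·c) + f = 100²/(16 × 0.024) + 100 = 10000/0.384 + 100 ≈ 26141.7 mm ≈ 26.14 m.
Near limit Dn = s·(H − f)/(H + s − 2f) = 3730 × (26141.7 − 100) / (26141.7 + 3730 − 2 × 100) = 3730 × 26041.7 / 29671.7 ≈ 3273.7 mm ≈ 3.27 m.

3.27 m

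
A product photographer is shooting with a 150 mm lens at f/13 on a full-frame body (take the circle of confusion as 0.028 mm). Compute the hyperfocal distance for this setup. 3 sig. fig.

62.0 m

Hyperfocal distance H = f²/(N·c) + f = 150²/(13 × 0.028) + 150 = 22500/0.364 + 150 ≈ 61963.2 mm ≈ 62.0 m.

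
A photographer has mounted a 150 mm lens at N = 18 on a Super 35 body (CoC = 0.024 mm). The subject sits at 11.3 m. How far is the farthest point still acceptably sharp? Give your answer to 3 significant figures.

Hyperfocal distance H = f²/(N·c) + f = 150²/(18 × 0.024) + 150 = 22500/0.432 + 150 ≈ 52233.3 mm ≈ 52.23 m.
Far limit Df = s·(H − f)/(H − s) = 11300 × (52233.3 − 150) / (52233.3 − 11300) = 11300 × 52083.3 / 40933.3 ≈ 14378 mm ≈ 14.4 m.

14.4 m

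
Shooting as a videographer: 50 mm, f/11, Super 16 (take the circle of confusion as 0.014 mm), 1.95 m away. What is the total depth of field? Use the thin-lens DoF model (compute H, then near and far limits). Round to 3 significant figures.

463 mm

Hyperfocal distance H = f²/(N·c) + f = 50²/(11 × 0.014) + 50 = 2500/0.154 + 50 ≈ 16283.8 mm ≈ 16.28 m.
Near limit Dn = s·(H − f)/(H + s − 2f) = 1950 × (16283.8 − 50) / (16283.8 + 1950 − 2 × 50) = 1950 × 16233.8 / 18133.8 ≈ 1745.69 mm.
Far limit Df = s·(H − f)/(H − s) = 1950 × (16283.8 − 50) / (16283.8 − 1950) = 1950 × 16233.8 / 14333.8 ≈ 2208.48 mm.
Depth of field = Df − Dn = 2208.48 − 1745.69 ≈ 462.79 mm.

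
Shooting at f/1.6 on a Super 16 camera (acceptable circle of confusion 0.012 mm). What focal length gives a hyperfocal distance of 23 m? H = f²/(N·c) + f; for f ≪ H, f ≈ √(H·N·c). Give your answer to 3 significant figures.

21.0 mm

From H = f²/(N·c) + f, with f ≪ H: f ≈ √(H·N·c) = √(23000 × 1.6 × 0.012) = √441.60 ≈ 21.01 mm.
The +f correction barely moves this — solving exactly, f² + N·c·f − N·c·H = 0 ⇒ f = (−N·c + √((N·c)² + 4·N·c·H))/2 = (−0.0192 + √1766.4)/2 ≈ 21.005 mm, so f ≈ 21.0 mm.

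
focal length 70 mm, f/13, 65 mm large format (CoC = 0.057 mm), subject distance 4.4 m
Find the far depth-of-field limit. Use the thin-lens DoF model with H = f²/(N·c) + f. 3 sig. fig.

Hyperfocal distance H = f²/(N·c) + f = 70²/(13 × 0.057) + 70 = 4900/0.741 + 70 ≈ 6682.7 mm ≈ 6.683 m.
Far limit Df = s·(H − f)/(H − s) = 4400 × (6682.7 − 70) / (6682.7 − 4400) = 4400 × 6612.7 / 2282.7 ≈ 12746 mm ≈ 12.7 m.

12.7 m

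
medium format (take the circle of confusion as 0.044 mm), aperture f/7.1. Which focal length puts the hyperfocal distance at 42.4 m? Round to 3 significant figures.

From H = f²/(N·c) + f, with f ≪ H: f ≈ √(H·N·c) = √(42400 × 7.1 × 0.044) = √13246 ≈ 115.1 mm.
The +f correction barely moves this — solving exactly, f² + N·c·f − N·c·H = 0 ⇒ f = (−N·c + √((N·c)² + 4·N·c·H))/2 = (−0.3124 + √52983)/2 ≈ 114.93 mm, so f ≈ 115 mm.

115 mm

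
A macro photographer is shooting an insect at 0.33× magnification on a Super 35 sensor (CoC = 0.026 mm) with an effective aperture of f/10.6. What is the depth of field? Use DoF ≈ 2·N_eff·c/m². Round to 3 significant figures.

5.06 mm

At magnification m, DoF ≈ 2·N_eff·c/m² = 2 × 10.6 × 0.026 / 0.33² = 0.5512 / 0.1089 ≈ 5.06 mm.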